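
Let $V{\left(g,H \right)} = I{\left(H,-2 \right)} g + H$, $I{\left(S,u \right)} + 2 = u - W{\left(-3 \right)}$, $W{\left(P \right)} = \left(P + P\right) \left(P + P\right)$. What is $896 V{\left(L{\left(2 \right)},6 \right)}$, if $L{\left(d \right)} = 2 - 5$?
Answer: $112896$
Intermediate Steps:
$W{\left(P \right)} = 4 P^{2}$ ($W{\left(P \right)} = 2 P 2 P = 4 P^{2}$)
$L{\left(d \right)} = -3$ ($L{\left(d \right)} = 2 - 5 = -3$)
$I{\left(S,u \right)} = -38 + u$ ($I{\left(S,u \right)} = -2 + \left(u - 4 \left(-3\right)^{2}\right) = -2 + \left(u - 4 \cdot 9\right) = -2 + \left(u - 36\right) = -2 + \left(-36 + u\right) = -38 + u$)
$V{\left(g,H \right)} = H - 40 g$ ($V{\left(g,H \right)} = \left(-38 - 2\right) g + H = - 40 g + H = H - 40 g$)
$896 V{\left(L{\left(2 \right)},6 \right)} = 896 \left(6 - -120\right) = 896 \left(6 + 120\right) = 896 \cdot 126 = 112896$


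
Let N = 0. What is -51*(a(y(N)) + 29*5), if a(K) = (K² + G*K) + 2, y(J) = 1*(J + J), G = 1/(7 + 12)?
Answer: -7497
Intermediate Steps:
G = 1/19 ≈ 0.052632
y(J) = 2*J (y(J) = 1*(2*J) = 2*J)
a(K) = 2 + K² + K/19 (a(K) = (K² + K/19) + 2 = 2 + K² + K/19)
-51*(a(y(N)) + 29*5) = -51*((2 + (2*0)² + (2*0)/19) + 29*5) = -51*((2 + 0² + (1/19)*0) + 145) = -51*((2 + 0 + 0) + 145) = -51*(2 + 145) = -51*147 = -7497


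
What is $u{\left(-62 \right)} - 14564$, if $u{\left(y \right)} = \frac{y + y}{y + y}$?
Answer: $-14563$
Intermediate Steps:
$u{\left(y \right)} = 1$ ($u{\left(y \right)} = \frac{2 y}{2 y} = 2 y \frac{1}{2 y} = 1$)
$u{\left(-62 \right)} - 14564 = 1 - 14564 = -14563$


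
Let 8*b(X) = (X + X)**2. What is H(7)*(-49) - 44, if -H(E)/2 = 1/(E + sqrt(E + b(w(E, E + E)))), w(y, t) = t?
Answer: -225/4 + 7*sqrt(105)/4 ≈ -38.318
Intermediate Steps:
b(X) = X**2/2 (b(X) = (X + X)**2/8 = (2*X)**2/8 = (4*X**2)/8 = X**2/2)
H(E) = -2/(E + sqrt(E + 2*E**2)) (H(E) = -2/(E + sqrt(E + (E + E)**2/2)) = -2/(E + sqrt(E + (2*E)**2/2)) = -2/(E + sqrt(E + (4*E**2)/2)) = -2/(E + sqrt(E + 2*E**2)))
H(7)*(-49) - 44 = -2/(7 + sqrt(7*(1 + 2*7)))*(-49) - 44 = -2/(7 + sqrt(7*(1 + 14)))*(-49) - 44 = -2/(7 + sqrt(7*15))*(-49) - 44 = -2/(7 + sqrt(105))*(-49) - 44 = 98/(7 + sqrt(105)) - 44 = -44 + 98/(7 + sqrt(105))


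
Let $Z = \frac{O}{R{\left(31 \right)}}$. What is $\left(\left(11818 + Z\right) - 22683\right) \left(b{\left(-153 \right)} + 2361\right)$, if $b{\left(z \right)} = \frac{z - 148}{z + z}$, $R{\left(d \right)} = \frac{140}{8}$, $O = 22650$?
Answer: $- \frac{48421775165}{2142} \approx -2.2606 \cdot 10^{7}$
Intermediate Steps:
$R{\left(d \right)} = \frac{35}{2}$ ($R{\left(d \right)} = 140 \cdot \frac{1}{8} = \frac{35}{2}$)
$Z = \frac{9060}{7}$ ($Z = \frac{22650}{\frac{35}{2}} = 22650 \cdot \frac{2}{35} = \frac{9060}{7} \approx 1294.3$)
$b{\left(z \right)} = \frac{-148 + z}{2 z}$
$\left(\left(11818 + Z\right) - 22683\right) \left(b{\left(-153 \right)} + 2361\right) = \left(\left(11818 + \frac{9060}{7}\right) - 22683\right) \left(\frac{-148 - 153}{2 \left(-153\right)} + 2361\right) = \left(\frac{91786}{7} - 22683\right) \left(\frac{1}{2} \left(- \frac{1}{153}\right) \left(-301\right) + 2361\right) = - \frac{66995 \left(\frac{301}{306} + 2361\right)}{7} = \left(- \frac{66995}{7}\right) \frac{722767}{306} = - \frac{48421775165}{2142}$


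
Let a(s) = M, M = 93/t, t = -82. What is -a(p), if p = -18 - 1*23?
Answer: 93/82 ≈ 1.1341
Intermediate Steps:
p = -41 (p = -18 - 23 = -41)
M = -93/82 (M = 93/(-82) = 93*(-1/82) = -93/82 ≈ -1.1341)
a(s) = -93/82
-a(p) = -1*(-93/82) = 93/82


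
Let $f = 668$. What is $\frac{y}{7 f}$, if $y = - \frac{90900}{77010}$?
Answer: $- \frac{1515}{6001646} \approx -0.00025243$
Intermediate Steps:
$y = - \frac{3030}{2567}$ ($y = \left(-90900\right) \frac{1}{77010} = - \frac{3030}{2567} \approx -1.1804$)
$\frac{y}{7 f} = - \frac{3030}{2567 \cdot 7 \cdot 668} = - \frac{3030}{2567 \cdot 4676} = \left(- \frac{3030}{2567}\right) \frac{1}{4676} = - \frac{1515}{6001646}$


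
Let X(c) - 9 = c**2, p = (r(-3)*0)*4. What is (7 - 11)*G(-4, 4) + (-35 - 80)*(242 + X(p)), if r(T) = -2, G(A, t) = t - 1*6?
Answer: -28857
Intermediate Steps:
G(A, t) = -6 + t (G(A, t) = t - 6 = -6 + t)
p = 0 (p = -2*0*4 = 0*4 = 0)
X(c) = 9 + c**2
(7 - 11)*G(-4, 4) + (-35 - 80)*(242 + X(p)) = (7 - 11)*(-6 + 4) + (-35 - 80)*(242 + (9 + 0**2)) = -4*(-2) - 115*(242 + (9 + 0)) = 8 - 115*(242 + 9) = 8 - 115*251 = 8 - 28865 = -28857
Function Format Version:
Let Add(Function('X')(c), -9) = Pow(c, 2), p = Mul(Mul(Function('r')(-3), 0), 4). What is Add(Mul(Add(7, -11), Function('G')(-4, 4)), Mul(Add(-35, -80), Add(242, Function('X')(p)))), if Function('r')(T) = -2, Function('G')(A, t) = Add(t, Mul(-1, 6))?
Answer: -28857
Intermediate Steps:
Function('G')(A, t) = Add(-6, t) (Function('G')(A, t) = Add(t, -6) = Add(-6, t))
p = 0 (p = Mul(Mul(-2, 0), 4) = Mul(0, 4) = 0)
Function('X')(c) = Add(9, Pow(c, 2))
Add(Mul(Add(7, -11), Function('G')(-4, 4)), Mul(Add(-35, -80), Add(242, Function('X')(p)))) = Add(Mul(Add(7, -11), Add(-6, 4)), Mul(Add(-35, -80), Add(242, Add(9, Pow(0, 2))))) = Add(Mul(-4, -2), Mul(-115, Add(242, Add(9, 0)))) = Add(8, Mul(-115, Add(242, 9))) = Add(8, Mul(-115, 251)) = Add(8, -28865) = -28857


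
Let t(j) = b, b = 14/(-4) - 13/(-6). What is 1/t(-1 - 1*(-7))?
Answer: -3/4 ≈ -0.75000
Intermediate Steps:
b = -4/3 (b = 14*(-1/4) - 13*(-1/6) = -7/2 + 13/6 = -4/3 ≈ -1.3333)
t(j) = -4/3
1/t(-1 - 1*(-7)) = 1/(-4/3) = -3/4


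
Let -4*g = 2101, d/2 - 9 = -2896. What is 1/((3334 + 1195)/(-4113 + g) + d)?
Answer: -18553/107143138 ≈ -0.00017316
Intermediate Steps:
d = -5774 (d = 18 + 2*(-2896) = 18 - 5792 = -5774)
g = -2101/4 (g = -¼*2101 = -2101/4 ≈ -525.25)
1/((3334 + 1195)/(-4113 + g) + d) = 1/((3334 + 1195)/(-4113 - 2101/4) - 5774) = 1/(4529/(-18553/4) - 5774) = 1/(4529*(-4/18553) - 5774) = 1/(-18116/18553 - 5774) = 1/(-107143138/18553) = -18553/107143138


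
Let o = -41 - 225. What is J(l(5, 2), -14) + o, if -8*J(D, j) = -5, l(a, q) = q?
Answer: -2123/8 ≈ -265.38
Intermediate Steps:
J(D, j) = 5/8 (J(D, j) = -⅛*(-5) = 5/8)
o = -266
J(l(5, 2), -14) + o = 5/8 - 266 = -2123/8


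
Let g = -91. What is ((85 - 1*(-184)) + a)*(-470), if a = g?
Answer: -83660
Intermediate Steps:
a = -91
((85 - 1*(-184)) + a)*(-470) = ((85 - 1*(-184)) - 91)*(-470) = ((85 + 184) - 91)*(-470) = (269 - 91)*(-470) = 178*(-470) = -83660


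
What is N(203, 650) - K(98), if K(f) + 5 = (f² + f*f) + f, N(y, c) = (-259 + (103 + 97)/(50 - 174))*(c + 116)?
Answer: -6786845/31 ≈ -2.1893e+5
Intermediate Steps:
N(y, c) = -937164/31 - 8079*c/31 (N(y, c) = (-259 + 200/(-124))*(116 + c) = (-259 + 200*(-1/124))*(116 + c) = (-259 - 50/31)*(116 + c) = -8079*(116 + c)/31 = -937164/31 - 8079*c/31)
K(f) = -5 + f + 2*f² (K(f) = -5 + ((f² + f*f) + f) = -5 + ((f² + f²) + f) = -5 + (2*f² + f) = -5 + (f + 2*f²) = -5 + f + 2*f²)
N(203, 650) - K(98) = (-937164/31 - 8079/31*650) - (-5 + 98 + 2*98²) = (-937164/31 - 5251350/31) - (-5 + 98 + 2*9604) = -6188514/31 - (-5 + 98 + 19208) = -6188514/31 - 1*19301 = -6188514/31 - 19301 = -6786845/31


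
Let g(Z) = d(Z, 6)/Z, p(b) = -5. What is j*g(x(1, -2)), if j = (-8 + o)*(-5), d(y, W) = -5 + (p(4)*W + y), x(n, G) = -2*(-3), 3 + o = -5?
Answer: -1160/3 ≈ -386.67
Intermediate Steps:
o = -8 (o = -3 - 5 = -8)
x(n, G) = 6
d(y, W) = -5 + y - 5*W (d(y, W) = -5 + (-5*W + y) = -5 + (y - 5*W) = -5 + y - 5*W)
j = 80 (j = (-8 - 8)*(-5) = -16*(-5) = 80)
g(Z) = (-35 + Z)/Z (g(Z) = (-5 + Z - 5*6)/Z = (-5 + Z - 30)/Z = (-35 + Z)/Z)
j*g(x(1, -2)) = 80*((-35 + 6)/6) = 80*((⅙)*(-29)) = 80*(-29/6) = -1160/3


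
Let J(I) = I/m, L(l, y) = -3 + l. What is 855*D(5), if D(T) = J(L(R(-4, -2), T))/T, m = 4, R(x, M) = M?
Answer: -855/4 ≈ -213.75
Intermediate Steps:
J(I) = I/4
D(T) = -5/(4*T) (D(T) = ((-3 - 2)/4)/T = ((1/4)*(-5))/T = -5/(4*T))
855*D(5) = 855*(-5/4/5) = 855*(-5/4*1/5) = 855*(-1/4) = -855/4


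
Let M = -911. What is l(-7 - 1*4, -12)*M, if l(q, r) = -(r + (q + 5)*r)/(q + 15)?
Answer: 13665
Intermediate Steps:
l(q, r) = -(r + r*(5 + q))/(15 + q) (l(q, r) = -(r + (5 + q)*r)/(15 + q) = -(r + r*(5 + q))/(15 + q))
l(-7 - 1*4, -12)*M = -1*(-12)*(6 + (-7 - 1*4))/(15 + (-7 - 1*4))*(-911) = -1*(-12)*(6 + (-7 - 4))/(15 + (-7 - 4))*(-911) = -1*(-12)*(6 - 11)/(15 - 11)*(-911) = -1*(-12)*(-5)/4*(-911) = -1*(-12)*1/4*(-5)*(-911) = -15*(-911) = 13665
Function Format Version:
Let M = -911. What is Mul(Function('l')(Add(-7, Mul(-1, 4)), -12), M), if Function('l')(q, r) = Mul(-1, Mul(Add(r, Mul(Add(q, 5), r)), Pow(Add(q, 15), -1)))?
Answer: 13665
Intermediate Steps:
Function('l')(q, r) = Mul(-1, Pow(Add(15, q), -1), Add(r, Mul(r, Add(5, q)))) (Function('l')(q, r) = Mul(-1, Mul(Add(r, Mul(Add(5, q), r)), Pow(Add(15, q), -1))) = Mul(-1, Mul(Add(r, Mul(r, Add(5, q))), Pow(Add(15, q), -1))) = Mul(-1, Mul(Pow(Add(15, q), -1), Add(r, Mul(r, Add(5, q))))) = Mul(-1, Pow(Add(15, q), -1), Add(r, Mul(r, Add(5, q)))))
Mul(Function('l')(Add(-7, Mul(-1, 4)), -12), M) = Mul(Mul(-1, -12, Pow(Add(15, Add(-7, Mul(-1, 4))), -1), Add(6, Add(-7, Mul(-1, 4)))), -911) = Mul(Mul(-1, -12, Pow(Add(15, Add(-7, -4)), -1), Add(6, Add(-7, -4))), -911) = Mul(Mul(-1, -12, Pow(Add(15, -11), -1), Add(6, -11)), -911) = Mul(Mul(-1, -12, Pow(4, -1), -5), -911) = Mul(Mul(-1, -12, Rational(1, 4), -5), -911) = Mul(-15, -911) = 13665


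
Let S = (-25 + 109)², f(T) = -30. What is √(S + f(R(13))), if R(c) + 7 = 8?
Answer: √7026 ≈ 83.821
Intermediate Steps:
R(c) = 1 (R(c) = -7 + 8 = 1)
S = 7056 (S = 84² = 7056)
√(S + f(R(13))) = √(7056 - 30) = √7026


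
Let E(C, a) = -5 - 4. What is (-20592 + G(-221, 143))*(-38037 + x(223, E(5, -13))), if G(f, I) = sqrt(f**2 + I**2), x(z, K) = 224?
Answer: 778645296 - 491569*sqrt(410) ≈ 7.6869e+8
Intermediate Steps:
E(C, a) = -9
G(f, I) = sqrt(I**2 + f**2)
(-20592 + G(-221, 143))*(-38037 + x(223, E(5, -13))) = (-20592 + sqrt(143**2 + (-221)**2))*(-38037 + 224) = (-20592 + sqrt(20449 + 48841))*(-37813) = (-20592 + sqrt(69290))*(-37813) = (-20592 + 13*sqrt(410))*(-37813) = 778645296 - 491569*sqrt(410)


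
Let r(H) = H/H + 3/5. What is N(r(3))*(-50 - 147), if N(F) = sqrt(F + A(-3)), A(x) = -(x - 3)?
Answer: -197*sqrt(190)/5 ≈ -543.09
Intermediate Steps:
A(x) = 3 - x (A(x) = -(-3 + x) = 3 - x)
r(H) = 8/5 (r(H) = 1 + 3*(1/5) = 1 + 3/5 = 8/5)
N(F) = sqrt(6 + F) (N(F) = sqrt(F + (3 - 1*(-3))) = sqrt(F + (3 + 3)) = sqrt(F + 6) = sqrt(6 + F))
N(r(3))*(-50 - 147) = sqrt(6 + 8/5)*(-50 - 147) = sqrt(38/5)*(-197) = (sqrt(190)/5)*(-197) = -197*sqrt(190)/5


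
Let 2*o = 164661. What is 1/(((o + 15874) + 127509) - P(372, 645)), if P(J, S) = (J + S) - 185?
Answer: 2/449763 ≈ 4.4468e-6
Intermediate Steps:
o = 164661/2 (o = (½)*164661 = 164661/2 ≈ 82331.)
P(J, S) = -185 + J + S
1/(((o + 15874) + 127509) - P(372, 645)) = 1/(((164661/2 + 15874) + 127509) - (-185 + 372 + 645)) = 1/((196409/2 + 127509) - 1*832) = 1/(451427/2 - 832) = 1/(449763/2) = 2/449763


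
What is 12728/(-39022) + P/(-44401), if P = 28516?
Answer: -838943640/866307911 ≈ -0.96841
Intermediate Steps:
12728/(-39022) + P/(-44401) = 12728/(-39022) + 28516/(-44401) = 12728*(-1/39022) + 28516*(-1/44401) = -6364/19511 - 28516/44401 = -838943640/866307911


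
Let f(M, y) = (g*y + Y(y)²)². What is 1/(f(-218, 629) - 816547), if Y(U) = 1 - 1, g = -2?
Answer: 1/766017 ≈ 1.3055e-6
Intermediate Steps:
Y(U) = 0
f(M, y) = 4*y² (f(M, y) = (-2*y + 0²)² = (-2*y + 0)² = (-2*y)² = 4*y²)
1/(f(-218, 629) - 816547) = 1/(4*629² - 816547) = 1/(4*395641 - 816547) = 1/(1582564 - 816547) = 1/766017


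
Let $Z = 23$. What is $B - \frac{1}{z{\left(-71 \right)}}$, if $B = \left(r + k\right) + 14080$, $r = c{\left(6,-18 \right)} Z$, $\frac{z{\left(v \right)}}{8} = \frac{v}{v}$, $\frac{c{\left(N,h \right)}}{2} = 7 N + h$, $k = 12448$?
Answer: $\frac{221055}{8} \approx 27632.0$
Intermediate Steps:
$c{\left(N,h \right)} = 2 h + 14 N$ ($c{\left(N,h \right)} = 2 \left(7 N + h\right) = 2 \left(h + 7 N\right) = 2 h + 14 N$)
$z{\left(v \right)} = 8$ ($z{\left(v \right)} = 8 \frac{v}{v} = 8 \cdot 1 = 8$)
$r = 1104$ ($r = \left(2 \left(-18\right) + 14 \cdot 6\right) 23 = \left(-36 + 84\right) 23 = 48 \cdot 23 = 1104$)
$B = 27632$ ($B = \left(1104 + 12448\right) + 14080 = 13552 + 14080 = 27632$)
$B - \frac{1}{z{\left(-71 \right)}} = 27632 - \frac{1}{8} = \frac{221055}{8}$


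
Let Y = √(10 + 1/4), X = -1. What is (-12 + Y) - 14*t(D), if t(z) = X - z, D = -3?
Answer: -40 + √41/2 ≈ -36.798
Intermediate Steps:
Y = √41/2 (Y = √(10 + ¼) = √(41/4) = √41/2 ≈ 3.2016)
t(z) = -1 - z
(-12 + Y) - 14*t(D) = (-12 + √41/2) - 14*(-1 - 1*(-3)) = (-12 + √41/2) - 14*(-1 + 3) = (-12 + √41/2) - 14*2 = (-12 + √41/2) - 28 = -40 + √41/2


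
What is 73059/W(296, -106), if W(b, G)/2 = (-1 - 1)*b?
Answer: -73059/1184 ≈ -61.705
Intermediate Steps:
W(b, G) = -4*b (W(b, G) = 2*((-1 - 1)*b) = 2*(-2*b) = -4*b)
73059/W(296, -106) = 73059/((-4*296)) = 73059/(-1184) = 73059*(-1/1184) = -73059/1184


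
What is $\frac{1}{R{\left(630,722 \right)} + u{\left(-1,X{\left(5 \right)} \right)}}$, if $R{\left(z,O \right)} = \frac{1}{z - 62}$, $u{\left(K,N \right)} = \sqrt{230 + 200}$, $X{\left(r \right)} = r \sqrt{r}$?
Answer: $- \frac{568}{138728319} + \frac{322624 \sqrt{430}}{138728319} \approx 0.04822$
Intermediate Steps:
$X{\left(r \right)} = r^{\frac{3}{2}}$
$u{\left(K,N \right)} = \sqrt{430}$
$R{\left(z,O \right)} = \frac{1}{-62 + z}$
$\frac{1}{R{\left(630,722 \right)} + u{\left(-1,X{\left(5 \right)} \right)}} = \frac{1}{\frac{1}{-62 + 630} + \sqrt{430}} = \frac{1}{\frac{1}{568} + \sqrt{430}}$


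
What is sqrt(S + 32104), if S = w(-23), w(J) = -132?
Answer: 2*sqrt(7993) ≈ 178.81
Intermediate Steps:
S = -132
sqrt(S + 32104) = sqrt(-132 + 32104) = sqrt(31972) = 2*sqrt(7993)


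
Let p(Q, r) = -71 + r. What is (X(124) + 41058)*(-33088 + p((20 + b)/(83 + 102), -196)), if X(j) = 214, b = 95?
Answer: -1376627560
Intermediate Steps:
(X(124) + 41058)*(-33088 + p((20 + b)/(83 + 102), -196)) = (214 + 41058)*(-33088 + (-71 - 196)) = 41272*(-33088 - 267) = 41272*(-33355) = -1376627560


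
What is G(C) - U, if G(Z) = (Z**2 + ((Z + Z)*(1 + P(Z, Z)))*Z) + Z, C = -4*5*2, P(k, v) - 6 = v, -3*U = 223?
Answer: -311897/3 ≈ -1.0397e+5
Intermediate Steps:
U = -223/3 (U = -1/3*223 = -223/3 ≈ -74.333)
P(k, v) = 6 + v
C = -40 (C = -20*2 = -40)
G(Z) = Z + Z**2 + 2*Z**2*(7 + Z) (G(Z) = (Z**2 + ((Z + Z)*(1 + (6 + Z)))*Z) + Z = (Z**2 + ((2*Z)*(7 + Z))*Z) + Z = (Z**2 + (2*Z*(7 + Z))*Z) + Z = (Z**2 + 2*Z**2*(7 + Z)) + Z = Z + Z**2 + 2*Z**2*(7 + Z))
G(C) - U = -40*(1 + 2*(-40)**2 + 15*(-40)) - 1*(-223/3) = -40*(1 + 2*1600 - 600) + 223/3 = -40*(1 + 3200 - 600) + 223/3 = -40*2601 + 223/3 = -104040 + 223/3 = -311897/3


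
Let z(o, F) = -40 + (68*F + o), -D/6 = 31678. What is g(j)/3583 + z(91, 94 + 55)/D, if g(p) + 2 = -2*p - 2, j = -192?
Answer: 35740151/681013644 ≈ 0.052481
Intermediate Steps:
D = -190068 (D = -6*31678 = -190068)
g(p) = -4 - 2*p (g(p) = -2 + (-2*p - 2) = -2 + (-2 - 2*p) = -4 - 2*p)
z(o, F) = -40 + o + 68*F (z(o, F) = -40 + (o + 68*F) = -40 + o + 68*F)
g(j)/3583 + z(91, 94 + 55)/D = (-4 - 2*(-192))/3583 + (-40 + 91 + 68*(94 + 55))/(-190068) = (-4 + 384)*(1/3583) + (-40 + 91 + 68*149)*(-1/190068) = 380*(1/3583) + (-40 + 91 + 10132)*(-1/190068) = 380/3583 + 10183*(-1/190068) = 380/3583 - 10183/190068 = 35740151/681013644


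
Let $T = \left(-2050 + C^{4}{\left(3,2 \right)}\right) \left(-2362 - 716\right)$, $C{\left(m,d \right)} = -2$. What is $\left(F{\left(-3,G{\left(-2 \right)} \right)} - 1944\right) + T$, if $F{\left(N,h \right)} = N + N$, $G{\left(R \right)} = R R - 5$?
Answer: $6258702$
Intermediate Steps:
$G{\left(R \right)} = -5 + R^{2}$ ($G{\left(R \right)} = R^{2} - 5 = -5 + R^{2}$)
$F{\left(N,h \right)} = 2 N$
$T = 6260652$ ($T = \left(-2050 + \left(-2\right)^{4}\right) \left(-2362 - 716\right) = \left(-2050 + 16\right) \left(-3078\right) = \left(-2034\right) \left(-3078\right) = 6260652$)
$\left(F{\left(-3,G{\left(-2 \right)} \right)} - 1944\right) + T = \left(2 \left(-3\right) - 1944\right) + 6260652 = \left(-6 - 1944\right) + 6260652 = -1950 + 6260652 = 6258702$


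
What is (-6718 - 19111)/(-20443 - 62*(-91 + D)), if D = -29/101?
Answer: 2608729/1493103 ≈ 1.7472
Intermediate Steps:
D = -29/101 (D = -29*1/101 = -29/101 ≈ -0.28713)
(-6718 - 19111)/(-20443 - 62*(-91 + D)) = (-6718 - 19111)/(-20443 - 62*(-91 - 29/101)) = -25829/(-20443 - 62*(-9220/101)) = -25829/(-20443 + 571640/101) = -25829/(-1493103/101) = -25829*(-101/1493103) = 2608729/1493103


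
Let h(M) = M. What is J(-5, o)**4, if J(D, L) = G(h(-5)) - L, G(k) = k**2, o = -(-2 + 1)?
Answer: 331776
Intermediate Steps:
o = 1 (o = -1*(-1) = 1)
J(D, L) = 25 - L (J(D, L) = (-5)**2 - L = 25 - L)
J(-5, o)**4 = (25 - 1*1)**4 = (25 - 1)**4 = 24**4 = 331776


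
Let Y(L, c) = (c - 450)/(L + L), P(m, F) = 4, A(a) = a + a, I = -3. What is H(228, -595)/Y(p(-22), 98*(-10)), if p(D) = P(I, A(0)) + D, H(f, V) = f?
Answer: 4104/715 ≈ 5.7399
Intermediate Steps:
A(a) = 2*a
p(D) = 4 + D
Y(L, c) = (-450 + c)/(2*L) (Y(L, c) = (-450 + c)/((2*L)) = (-450 + c)*(1/(2*L)) = (-450 + c)/(2*L))
H(228, -595)/Y(p(-22), 98*(-10)) = 228/(((-450 + 98*(-10))/(2*(4 - 22)))) = 228/(((½)*(-450 - 980)/(-18))) = 228/(((½)*(-1/18)*(-1430))) = 228/(715/18) = 228*(18/715) = 4104/715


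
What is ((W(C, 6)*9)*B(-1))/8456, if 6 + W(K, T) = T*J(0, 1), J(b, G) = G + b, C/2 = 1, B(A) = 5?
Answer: 0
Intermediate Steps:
C = 2 (C = 2*1 = 2)
W(K, T) = -6 + T (W(K, T) = -6 + T*(1 + 0) = -6 + T*1 = -6 + T)
((W(C, 6)*9)*B(-1))/8456 = (((-6 + 6)*9)*5)/8456 = ((0*9)*5)*(1/8456) = (0*5)*(1/8456) = 0*(1/8456) = 0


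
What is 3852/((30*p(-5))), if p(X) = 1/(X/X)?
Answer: 642/5 ≈ 128.40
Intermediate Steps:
p(X) = 1 (p(X) = 1/1 = 1)
3852/((30*p(-5))) = 3852/((30*1)) = 3852/30 = 3852*(1/30) = 642/5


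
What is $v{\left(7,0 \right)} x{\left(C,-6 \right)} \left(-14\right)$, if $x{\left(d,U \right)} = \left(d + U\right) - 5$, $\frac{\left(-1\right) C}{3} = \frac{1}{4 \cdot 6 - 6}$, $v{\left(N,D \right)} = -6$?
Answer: $-938$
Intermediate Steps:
$C = - \frac{1}{6}$ ($C = - \frac{3}{4 \cdot 6 - 6} = - \frac{3}{24 - 6} = - \frac{3}{18} = \left(-3\right) \frac{1}{18} = - \frac{1}{6} \approx -0.16667$)
$x{\left(d,U \right)} = -5 + U + d$ ($x{\left(d,U \right)} = \left(U + d\right) - 5 = -5 + U + d$)
$v{\left(7,0 \right)} x{\left(C,-6 \right)} \left(-14\right) = - 6 \left(-5 - 6 - \frac{1}{6}\right) \left(-14\right) = \left(-6\right) \left(- \frac{67}{6}\right) \left(-14\right) = 67 \left(-14\right) = -938$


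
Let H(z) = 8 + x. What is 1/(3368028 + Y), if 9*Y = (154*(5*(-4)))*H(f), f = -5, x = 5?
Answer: 9/30272212 ≈ 2.9730e-7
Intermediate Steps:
H(z) = 13 (H(z) = 8 + 5 = 13)
Y = -40040/9 (Y = ((154*(5*(-4)))*13)/9 = ((154*(-20))*13)/9 = (-3080*13)/9 = (⅑)*(-40040) = -40040/9 ≈ -4448.9)
1/(3368028 + Y) = 1/(3368028 - 40040/9) = 1/(30272212/9) = 9/30272212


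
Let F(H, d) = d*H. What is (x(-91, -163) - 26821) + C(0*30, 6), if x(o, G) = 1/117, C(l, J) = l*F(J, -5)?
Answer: -3138056/117 ≈ -26821.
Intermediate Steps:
F(H, d) = H*d
C(l, J) = -5*J*l (C(l, J) = l*(J*(-5)) = l*(-5*J) = -5*J*l)
x(o, G) = 1/117
(x(-91, -163) - 26821) + C(0*30, 6) = (1/117 - 26821) - 5*6*0*30 = -3138056/117 - 5*6*0 = -3138056/117 + 0 = -3138056/117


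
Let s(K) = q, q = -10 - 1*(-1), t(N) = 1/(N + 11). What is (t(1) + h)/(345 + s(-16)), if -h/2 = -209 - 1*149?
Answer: 8593/4032 ≈ 2.1312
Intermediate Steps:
t(N) = 1/(11 + N)
q = -9 (q = -10 + 1 = -9)
h = 716 (h = -2*(-209 - 1*149) = -2*(-209 - 149) = -2*(-358) = 716)
s(K) = -9
(t(1) + h)/(345 + s(-16)) = (1/(11 + 1) + 716)/(345 - 9) = (1/12 + 716)/336 = (1/12 + 716)*(1/336) = (8593/12)*(1/336) = 8593/4032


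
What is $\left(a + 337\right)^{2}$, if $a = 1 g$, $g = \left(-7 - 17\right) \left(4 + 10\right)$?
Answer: $1$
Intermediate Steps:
$g = -336$ ($g = \left(-24\right) 14 = -336$)
$a = -336$ ($a = 1 \left(-336\right) = -336$)
$\left(a + 337\right)^{2} = \left(-336 + 337\right)^{2} = 1^{2} = 1$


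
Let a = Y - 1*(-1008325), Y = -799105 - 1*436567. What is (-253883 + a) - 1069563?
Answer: -1550793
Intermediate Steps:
Y = -1235672 (Y = -799105 - 436567 = -1235672)
a = -227347 (a = -1235672 - 1*(-1008325) = -1235672 + 1008325 = -227347)
(-253883 + a) - 1069563 = (-253883 - 227347) - 1069563 = -481230 - 1069563 = -1550793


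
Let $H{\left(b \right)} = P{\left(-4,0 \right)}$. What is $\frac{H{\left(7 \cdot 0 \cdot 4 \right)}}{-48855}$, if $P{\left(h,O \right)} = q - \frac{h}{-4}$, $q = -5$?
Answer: $\frac{2}{16285} \approx 0.00012281$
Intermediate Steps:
$P{\left(h,O \right)} = -5 + \frac{h}{4}$ ($P{\left(h,O \right)} = -5 - \frac{h}{-4} = -5 - h \left(- \frac{1}{4}\right) = -5 - - \frac{h}{4} = -5 + \frac{h}{4}$)
$H{\left(b \right)} = -6$ ($H{\left(b \right)} = -5 + \frac{1}{4} \left(-4\right) = -5 - 1 = -6$)
$\frac{H{\left(7 \cdot 0 \cdot 4 \right)}}{-48855} = - \frac{6}{-48855} = \left(-6\right) \left(- \frac{1}{48855}\right) = \frac{2}{16285}$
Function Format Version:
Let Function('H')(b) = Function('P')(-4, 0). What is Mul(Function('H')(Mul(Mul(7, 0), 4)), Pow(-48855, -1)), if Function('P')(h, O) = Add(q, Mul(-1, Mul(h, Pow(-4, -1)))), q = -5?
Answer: Rational(2, 16285) ≈ 0.00012281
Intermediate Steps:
Function('P')(h, O) = Add(-5, Mul(Rational(1, 4), h)) (Function('P')(h, O) = Add(-5, Mul(-1, Mul(h, Pow(-4, -1)))) = Add(-5, Mul(-1, Mul(h, Rational(-1, 4)))) = Add(-5, Mul(-1, Mul(Rational(-1, 4), h))) = Add(-5, Mul(Rational(1, 4), h)))
Function('H')(b) = -6 (Function('H')(b) = Add(-5, Mul(Rational(1, 4), -4)) = Add(-5, -1) = -6)
Mul(Function('H')(Mul(Mul(7, 0), 4)), Pow(-48855, -1)) = Mul(-6, Pow(-48855, -1)) = Mul(-6, Rational(-1, 48855)) = Rational(2, 16285)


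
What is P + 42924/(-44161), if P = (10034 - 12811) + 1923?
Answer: -37756418/44161 ≈ -854.97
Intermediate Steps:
P = -854 (P = -2777 + 1923 = -854)
P + 42924/(-44161) = -854 + 42924/(-44161) = -854 + 42924*(-1/44161) = -854 - 42924/44161 = -37756418/44161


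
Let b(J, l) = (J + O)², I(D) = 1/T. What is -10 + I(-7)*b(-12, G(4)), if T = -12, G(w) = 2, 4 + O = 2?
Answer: -79/3 ≈ -26.333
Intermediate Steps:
O = -2 (O = -4 + 2 = -2)
I(D) = -1/12 (I(D) = 1/(-12) = -1/12)
b(J, l) = (-2 + J)² (b(J, l) = (J - 2)² = (-2 + J)²)
-10 + I(-7)*b(-12, G(4)) = -10 - (-2 - 12)²/12 = -10 - 1/12*(-14)² = -10 - 1/12*196 = -10 - 49/3 = -79/3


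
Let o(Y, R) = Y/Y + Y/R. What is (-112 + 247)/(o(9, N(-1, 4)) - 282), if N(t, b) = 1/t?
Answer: -27/58 ≈ -0.46552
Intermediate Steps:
o(Y, R) = 1 + Y/R
(-112 + 247)/(o(9, N(-1, 4)) - 282) = (-112 + 247)/((1/(-1) + 9)/(1/(-1)) - 282) = 135/((-1 + 9)/(-1) - 282) = 135/(-1*8 - 282) = 135/(-8 - 282) = 135/(-290) = 135*(-1/290) = -27/58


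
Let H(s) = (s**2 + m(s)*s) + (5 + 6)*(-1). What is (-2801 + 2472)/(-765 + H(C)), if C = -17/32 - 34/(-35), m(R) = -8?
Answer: 412697600/977588631 ≈ 0.42216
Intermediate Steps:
C = 493/1120 (C = -17*1/32 - 34*(-1/35) = -17/32 + 34/35 = 493/1120 ≈ 0.44018)
H(s) = -11 + s**2 - 8*s (H(s) = (s**2 - 8*s) + (5 + 6)*(-1) = (s**2 - 8*s) + 11*(-1) = (s**2 - 8*s) - 11 = -11 + s**2 - 8*s)
(-2801 + 2472)/(-765 + H(C)) = (-2801 + 2472)/(-765 + (-11 + (493/1120)**2 - 8*493/1120)) = -329/(-765 + (-11 + 243049/1254400 - 493/140)) = -329/(-765 - 17972631/1254400) = -329/(-977588631/1254400) = -329*(-1254400/977588631) = 412697600/977588631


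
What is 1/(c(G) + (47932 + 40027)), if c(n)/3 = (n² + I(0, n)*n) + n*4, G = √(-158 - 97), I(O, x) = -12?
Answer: I/(2*(12*√255 + 43597*I)) ≈ 1.1468e-5 + 5.0408e-8*I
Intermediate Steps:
G = I*√255 (G = √(-255) = I*√255 ≈ 15.969*I)
c(n) = -24*n + 3*n² (c(n) = 3*((n² - 12*n) + n*4) = 3*((n² - 12*n) + 4*n) = 3*(n² - 8*n) = -24*n + 3*n²)
1/(c(G) + (47932 + 40027)) = 1/(3*(I*√255)*(-8 + I*√255) + (47932 + 40027)) = 1/(3*I*√255*(-8 + I*√255) + 87959) = 1/(87959 + 3*I*√255*(-8 + I*√255))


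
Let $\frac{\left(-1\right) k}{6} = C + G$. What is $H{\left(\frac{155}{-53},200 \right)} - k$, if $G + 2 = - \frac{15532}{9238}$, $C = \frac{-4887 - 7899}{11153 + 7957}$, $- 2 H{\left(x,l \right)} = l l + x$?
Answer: $- \frac{31226836042419}{1559420590} \approx -20025.0$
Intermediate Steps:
$H{\left(x,l \right)} = - \frac{x}{2} - \frac{l^{2}}{2}$ ($H{\left(x,l \right)} = - \frac{l l + x}{2} = - \frac{l^{2} + x}{2} = - \frac{x + l^{2}}{2} = - \frac{x}{2} - \frac{l^{2}}{2}$)
$C = - \frac{2131}{3185}$ ($C = - \frac{12786}{19110} = \left(-12786\right) \frac{1}{19110} = - \frac{2131}{3185} \approx -0.66907$)
$G = - \frac{17004}{4619}$ ($G = -2 - \frac{15532}{9238} = -2 - \frac{7766}{4619} = - \frac{17004}{4619} \approx -3.6813$)
$k = \frac{384004974}{14711515}$ ($k = - 6 \left(- \frac{2131}{3185} - \frac{17004}{4619}\right) = \left(-6\right) \left(- \frac{64000829}{14711515}\right) = \frac{384004974}{14711515} \approx 26.102$)
$H{\left(\frac{155}{-53},200 \right)} - k = \left(- \frac{155 \frac{1}{-53}}{2} - \frac{200^{2}}{2}\right) - \frac{384004974}{14711515} = \left(- \frac{155 \left(- \frac{1}{53}\right)}{2} - 20000\right) - \frac{384004974}{14711515} = \left(\left(- \frac{1}{2}\right) \left(- \frac{155}{53}\right) - 20000\right) - \frac{384004974}{14711515} = \left(\frac{155}{106} - 20000\right) - \frac{384004974}{14711515} = - \frac{2119845}{106} - \frac{384004974}{14711515} = - \frac{31226836042419}{1559420590}$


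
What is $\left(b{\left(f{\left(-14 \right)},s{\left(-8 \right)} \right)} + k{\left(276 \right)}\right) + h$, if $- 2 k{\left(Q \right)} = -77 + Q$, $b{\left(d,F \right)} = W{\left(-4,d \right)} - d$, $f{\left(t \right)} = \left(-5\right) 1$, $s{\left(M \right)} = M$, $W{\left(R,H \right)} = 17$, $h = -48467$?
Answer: $- \frac{97089}{2} \approx -48545.0$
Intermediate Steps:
$f{\left(t \right)} = -5$
$b{\left(d,F \right)} = 17 - d$
$k{\left(Q \right)} = \frac{77}{2} - \frac{Q}{2}$ ($k{\left(Q \right)} = - \frac{-77 + Q}{2} = \frac{77}{2} - \frac{Q}{2}$)
$\left(b{\left(f{\left(-14 \right)},s{\left(-8 \right)} \right)} + k{\left(276 \right)}\right) + h = \left(\left(17 - -5\right) + \left(\frac{77}{2} - 138\right)\right) - 48467 = \left(\left(17 + 5\right) + \left(\frac{77}{2} - 138\right)\right) - 48467 = \left(22 - \frac{199}{2}\right) - 48467 = - \frac{155}{2} - 48467 = - \frac{97089}{2}$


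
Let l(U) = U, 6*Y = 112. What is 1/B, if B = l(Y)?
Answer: 3/56 ≈ 0.053571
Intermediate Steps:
Y = 56/3 (Y = (⅙)*112 = 56/3 ≈ 18.667)
B = 56/3 ≈ 18.667
1/B = 1/(56/3) = 3/56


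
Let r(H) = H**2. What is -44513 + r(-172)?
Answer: -14929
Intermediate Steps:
-44513 + r(-172) = -44513 + (-172)**2 = -44513 + 29584 = -14929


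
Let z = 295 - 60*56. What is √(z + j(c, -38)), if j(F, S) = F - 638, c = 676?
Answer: I*√3027 ≈ 55.018*I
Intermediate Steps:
j(F, S) = -638 + F
z = -3065 (z = 295 - 3360 = -3065)
√(z + j(c, -38)) = √(-3065 + (-638 + 676)) = √(-3065 + 38) = √(-3027) = I*√3027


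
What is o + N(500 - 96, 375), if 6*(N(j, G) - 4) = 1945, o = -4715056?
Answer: -28288367/6 ≈ -4.7147e+6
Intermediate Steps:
N(j, G) = 1969/6 (N(j, G) = 4 + (⅙)*1945 = 4 + 1945/6 = 1969/6)
o + N(500 - 96, 375) = -4715056 + 1969/6 = -28288367/6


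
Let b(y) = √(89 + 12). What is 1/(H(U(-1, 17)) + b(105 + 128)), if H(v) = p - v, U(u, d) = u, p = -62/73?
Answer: -803/538108 + 5329*√101/538108 ≈ 0.098034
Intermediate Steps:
p = -62/73 (p = -62*1/73 = -62/73 ≈ -0.84931)
b(y) = √101
H(v) = -62/73 - v
1/(H(U(-1, 17)) + b(105 + 128)) = 1/((-62/73 - 1*(-1)) + √101) = 1/((-62/73 + 1) + √101) = 1/(11/73 + √101)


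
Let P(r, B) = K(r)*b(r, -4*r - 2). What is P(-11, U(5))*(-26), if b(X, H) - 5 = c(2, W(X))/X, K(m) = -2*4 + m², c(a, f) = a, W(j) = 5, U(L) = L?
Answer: -155714/11 ≈ -14156.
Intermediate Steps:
K(m) = -8 + m²
b(X, H) = 5 + 2/X
P(r, B) = (-8 + r²)*(5 + 2/r)
P(-11, U(5))*(-26) = ((-8 + (-11)²)*(2 + 5*(-11))/(-11))*(-26) = -(-8 + 121)*(2 - 55)/11*(-26) = -1/11*113*(-53)*(-26) = (5989/11)*(-26) = -155714/11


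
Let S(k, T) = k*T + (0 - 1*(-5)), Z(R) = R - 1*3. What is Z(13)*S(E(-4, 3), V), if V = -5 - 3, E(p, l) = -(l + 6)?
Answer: 770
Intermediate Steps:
E(p, l) = -6 - l (E(p, l) = -(6 + l) = -6 - l)
V = -8
Z(R) = -3 + R (Z(R) = R - 3 = -3 + R)
S(k, T) = 5 + T*k (S(k, T) = T*k + (0 + 5) = T*k + 5 = 5 + T*k)
Z(13)*S(E(-4, 3), V) = (-3 + 13)*(5 - 8*(-6 - 1*3)) = 10*(5 - 8*(-6 - 3)) = 10*(5 - 8*(-9)) = 10*(5 + 72) = 10*77 = 770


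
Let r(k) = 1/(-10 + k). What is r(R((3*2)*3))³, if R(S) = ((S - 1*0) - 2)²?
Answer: 1/14886936 ≈ 6.7173e-8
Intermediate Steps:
R(S) = (-2 + S)² (R(S) = ((S + 0) - 2)² = (S - 2)² = (-2 + S)²)
r(R((3*2)*3))³ = (1/(-10 + (-2 + (3*2)*3)²))³ = (1/(-10 + (-2 + 6*3)²))³ = (1/(-10 + (-2 + 18)²))³ = (1/(-10 + 16²))³ = (1/(-10 + 256))³ = (1/246)³ = 1/14886936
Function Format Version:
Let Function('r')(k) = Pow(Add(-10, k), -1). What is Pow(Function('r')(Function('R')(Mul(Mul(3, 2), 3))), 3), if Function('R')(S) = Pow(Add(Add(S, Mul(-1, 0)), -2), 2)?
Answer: Rational(1, 14886936) ≈ 6.7173e-8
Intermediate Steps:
Function('R')(S) = Pow(Add(-2, S), 2) (Function('R')(S) = Pow(Add(Add(S, 0), -2), 2) = Pow(Add(S, -2), 2) = Pow(Add(-2, S), 2))
Pow(Function('r')(Function('R')(Mul(Mul(3, 2), 3))), 3) = Pow(Pow(Add(-10, Pow(Add(-2, Mul(Mul(3, 2), 3)), 2)), -1), 3) = Pow(Pow(Add(-10, Pow(Add(-2, Mul(6, 3)), 2)), -1), 3) = Pow(Pow(Add(-10, Pow(Add(-2, 18), 2)), -1), 3) = Pow(Pow(Add(-10, Pow(16, 2)), -1), 3) = Pow(Pow(Add(-10, 256), -1), 3) = Pow(Pow(246, -1), 3) = Pow(Rational(1, 246), 3) = Rational(1, 14886936)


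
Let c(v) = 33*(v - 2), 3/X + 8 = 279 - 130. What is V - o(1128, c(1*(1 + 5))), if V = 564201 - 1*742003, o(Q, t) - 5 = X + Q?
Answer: -8409946/47 ≈ -1.7894e+5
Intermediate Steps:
X = 1/47 (X = 3/(-8 + (279 - 130)) = 3/(-8 + 149) = 3/141 = 3*(1/141) = 1/47 ≈ 0.021277)
c(v) = -66 + 33*v (c(v) = 33*(-2 + v) = -66 + 33*v)
o(Q, t) = 236/47 + Q (o(Q, t) = 5 + (1/47 + Q) = 236/47 + Q)
V = -177802 (V = 564201 - 742003 = -177802)
V - o(1128, c(1*(1 + 5))) = -177802 - (236/47 + 1128) = -177802 - 1*53252/47 = -177802 - 53252/47 = -8409946/47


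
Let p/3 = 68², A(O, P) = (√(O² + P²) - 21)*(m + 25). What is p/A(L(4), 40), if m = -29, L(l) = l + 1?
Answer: -18207/296 - 4335*√65/296 ≈ -179.58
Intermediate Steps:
L(l) = 1 + l
A(O, P) = 84 - 4*√(O² + P²) (A(O, P) = (√(O² + P²) - 21)*(-29 + 25) = (-21 + √(O² + P²))*(-4) = 84 - 4*√(O² + P²))
p = 13872 (p = 3*68² = 3*4624 = 13872)
p/A(L(4), 40) = 13872/(84 - 4*√((1 + 4)² + 40²)) = 13872/(84 - 4*√(5² + 1600)) = 13872/(84 - 4*√(25 + 1600)) = 13872/(84 - 20*√65)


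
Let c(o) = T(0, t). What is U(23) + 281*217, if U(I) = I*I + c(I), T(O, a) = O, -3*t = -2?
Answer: 61506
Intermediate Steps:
t = 2/3 (t = -1/3*(-2) = 2/3 ≈ 0.66667)
c(o) = 0
U(I) = I**2 (U(I) = I*I + 0 = I**2 + 0 = I**2)
U(23) + 281*217 = 23**2 + 281*217 = 529 + 60977 = 61506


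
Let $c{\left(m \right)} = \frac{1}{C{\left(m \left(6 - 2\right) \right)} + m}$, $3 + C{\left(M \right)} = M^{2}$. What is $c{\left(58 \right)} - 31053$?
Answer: $- \frac{1673104586}{53879} \approx -31053.0$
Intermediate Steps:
$C{\left(M \right)} = -3 + M^{2}$
$c{\left(m \right)} = \frac{1}{-3 + m + 16 m^{2}}$ ($c{\left(m \right)} = \frac{1}{\left(-3 + \left(m \left(6 - 2\right)\right)^{2}\right) + m} = \frac{1}{\left(-3 + \left(m 4\right)^{2}\right) + m} = \frac{1}{\left(-3 + \left(4 m\right)^{2}\right) + m} = \frac{1}{\left(-3 + 16 m^{2}\right) + m} = \frac{1}{-3 + m + 16 m^{2}}$)
$c{\left(58 \right)} - 31053 = \frac{1}{-3 + 58 + 16 \cdot 58^{2}} - 31053 = \frac{1}{-3 + 58 + 16 \cdot 3364} - 31053 = \frac{1}{-3 + 58 + 53824} - 31053 = \frac{1}{53879} - 31053 = - \frac{1673104586}{53879}$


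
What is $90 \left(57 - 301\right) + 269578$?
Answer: $247618$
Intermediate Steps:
$90 \left(57 - 301\right) + 269578 = 90 \left(-244\right) + 269578 = -21960 + 269578 = 247618$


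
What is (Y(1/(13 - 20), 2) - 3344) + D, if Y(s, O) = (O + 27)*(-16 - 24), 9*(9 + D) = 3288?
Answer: -12443/3 ≈ -4147.7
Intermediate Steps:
D = 1069/3 (D = -9 + (⅑)*3288 = -9 + 1096/3 = 1069/3 ≈ 356.33)
Y(s, O) = -1080 - 40*O (Y(s, O) = (27 + O)*(-40) = -1080 - 40*O)
(Y(1/(13 - 20), 2) - 3344) + D = ((-1080 - 40*2) - 3344) + 1069/3 = ((-1080 - 80) - 3344) + 1069/3 = (-1160 - 3344) + 1069/3 = -4504 + 1069/3 = -12443/3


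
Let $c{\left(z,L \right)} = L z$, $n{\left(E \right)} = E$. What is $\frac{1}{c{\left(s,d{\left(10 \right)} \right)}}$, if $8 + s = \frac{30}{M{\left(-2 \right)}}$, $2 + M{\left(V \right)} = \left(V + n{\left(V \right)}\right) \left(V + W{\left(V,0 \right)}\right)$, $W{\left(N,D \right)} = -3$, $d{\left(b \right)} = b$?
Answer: $- \frac{3}{190} \approx -0.015789$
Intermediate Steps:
$M{\left(V \right)} = -2 + 2 V \left(-3 + V\right)$ ($M{\left(V \right)} = -2 + \left(V + V\right) \left(V - 3\right) = -2 + 2 V \left(-3 + V\right)$)
$s = - \frac{19}{3}$ ($s = -8 + \frac{30}{-2 - -12 + 2 \left(-2\right)^{2}} = -8 + \frac{30}{-2 + 12 + 2 \cdot 4} = -8 + \frac{30}{-2 + 12 + 8} = -8 + \frac{30}{18} = -8 + 30 \cdot \frac{1}{18} = -8 + \frac{5}{3} = - \frac{19}{3} \approx -6.3333$)
$\frac{1}{c{\left(s,d{\left(10 \right)} \right)}} = \frac{1}{10 \left(- \frac{19}{3}\right)} = \frac{1}{- \frac{190}{3}} = - \frac{3}{190}$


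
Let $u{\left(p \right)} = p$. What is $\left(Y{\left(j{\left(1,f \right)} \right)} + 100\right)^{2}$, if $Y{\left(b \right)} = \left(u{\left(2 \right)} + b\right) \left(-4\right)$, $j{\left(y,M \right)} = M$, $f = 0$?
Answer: $8464$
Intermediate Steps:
$Y{\left(b \right)} = -8 - 4 b$ ($Y{\left(b \right)} = \left(2 + b\right) \left(-4\right) = -8 - 4 b$)
$\left(Y{\left(j{\left(1,f \right)} \right)} + 100\right)^{2} = \left(\left(-8 - 0\right) + 100\right)^{2} = \left(\left(-8 + 0\right) + 100\right)^{2} = \left(-8 + 100\right)^{2} = 92^{2} = 8464$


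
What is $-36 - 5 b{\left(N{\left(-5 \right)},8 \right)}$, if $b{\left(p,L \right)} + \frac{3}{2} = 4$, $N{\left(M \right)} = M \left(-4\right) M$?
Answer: $- \frac{97}{2} \approx -48.5$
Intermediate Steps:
$N{\left(M \right)} = - 4 M^{2}$ ($N{\left(M \right)} = - 4 M M = - 4 M^{2}$)
$b{\left(p,L \right)} = \frac{5}{2}$ ($b{\left(p,L \right)} = - \frac{3}{2} + 4 = \frac{5}{2}$)
$-36 - 5 b{\left(N{\left(-5 \right)},8 \right)} = -36 - \frac{25}{2} = - \frac{97}{2}$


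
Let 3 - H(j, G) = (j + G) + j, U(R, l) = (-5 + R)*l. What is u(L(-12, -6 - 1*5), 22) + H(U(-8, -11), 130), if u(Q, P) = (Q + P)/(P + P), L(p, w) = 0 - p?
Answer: -9069/22 ≈ -412.23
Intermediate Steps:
U(R, l) = l*(-5 + R)
H(j, G) = 3 - G - 2*j (H(j, G) = 3 - ((j + G) + j) = 3 - ((G + j) + j) = 3 - (G + 2*j) = 3 + (-G - 2*j) = 3 - G - 2*j)
L(p, w) = -p
u(Q, P) = (P + Q)/(2*P) (u(Q, P) = (P + Q)/((2*P)) = (P + Q)*(1/(2*P)) = (P + Q)/(2*P))
u(L(-12, -6 - 1*5), 22) + H(U(-8, -11), 130) = (1/2)*(22 - 1*(-12))/22 + (3 - 1*130 - (-22)*(-5 - 8)) = (1/2)*(1/22)*(22 + 12) + (3 - 130 - (-22)*(-13)) = (1/2)*(1/22)*34 + (3 - 130 - 2*143) = 17/22 + (3 - 130 - 286) = 17/22 - 413 = -9069/22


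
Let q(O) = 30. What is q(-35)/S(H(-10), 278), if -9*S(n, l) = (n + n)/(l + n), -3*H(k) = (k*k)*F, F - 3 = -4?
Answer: -12609/10 ≈ -1260.9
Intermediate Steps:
F = -1 (F = 3 - 4 = -1)
H(k) = k²/3 (H(k) = -k*k*(-1)/3 = -k²*(-1)/3 = -(-1)*k²/3 = k²/3)
S(n, l) = -2*n/(9*(l + n)) (S(n, l) = -(n + n)/(9*(l + n)) = -2*n/(9*(l + n)))
q(-35)/S(H(-10), 278) = 30/((-2*(⅓)*(-10)²/(9*278 + 9*((⅓)*(-10)²)))) = 30/((-2*(⅓)*100/(2502 + 9*((⅓)*100)))) = 30/((-2*100/3/(2502 + 9*(100/3)))) = 30/((-2*100/3/(2502 + 300))) = 30/((-2*100/3/2802)) = 30/((-2*100/3*1/2802)) = 30/(-100/4203) = 30*(-4203/100) = -12609/10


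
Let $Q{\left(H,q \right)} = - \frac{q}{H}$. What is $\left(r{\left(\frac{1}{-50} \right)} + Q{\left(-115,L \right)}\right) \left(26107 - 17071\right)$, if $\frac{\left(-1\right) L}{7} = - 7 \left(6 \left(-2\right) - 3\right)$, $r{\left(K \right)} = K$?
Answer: $- \frac{33311214}{575} \approx -57933.0$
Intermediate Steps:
$L = -735$ ($L = - 7 \left(- 7 \left(6 \left(-2\right) - 3\right)\right) = - 7 \left(- 7 \left(-12 - 3\right)\right) = - 7 \left(\left(-7\right) \left(-15\right)\right) = \left(-7\right) 105 = -735$)
$Q{\left(H,q \right)} = - \frac{q}{H}$
$\left(r{\left(\frac{1}{-50} \right)} + Q{\left(-115,L \right)}\right) \left(26107 - 17071\right) = \left(\frac{1}{-50} - - \frac{735}{-115}\right) \left(26107 - 17071\right) = \left(- \frac{1}{50} - \left(-735\right) \left(- \frac{1}{115}\right)\right) \left(26107 - 17071\right) = \left(- \frac{1}{50} - \frac{147}{23}\right) 9036 = \left(- \frac{7373}{1150}\right) 9036 = - \frac{33311214}{575}$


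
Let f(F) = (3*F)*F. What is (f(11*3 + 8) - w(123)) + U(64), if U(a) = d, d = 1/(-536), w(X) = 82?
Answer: 2659095/536 ≈ 4961.0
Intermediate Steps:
f(F) = 3*F²
d = -1/536 ≈ -0.0018657
U(a) = -1/536
(f(11*3 + 8) - w(123)) + U(64) = (3*(11*3 + 8)² - 1*82) - 1/536 = (3*(33 + 8)² - 82) - 1/536 = (3*41² - 82) - 1/536 = (3*1681 - 82) - 1/536 = (5043 - 82) - 1/536 = 4961 - 1/536 = 2659095/536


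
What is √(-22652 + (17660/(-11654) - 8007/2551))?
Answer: I*√5006183082517291071/14864677 ≈ 150.52*I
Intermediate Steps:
√(-22652 + (17660/(-11654) - 8007/2551)) = √(-22652 + (17660*(-1/11654) - 8007*1/2551)) = √(-22652 + (-8830/5827 - 8007/2551)) = √(-22652 - 69182119/14864677) = √(-336783845523/14864677) = I*√5006183082517291071/14864677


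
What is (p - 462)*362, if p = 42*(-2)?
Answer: -197652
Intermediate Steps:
p = -84
(p - 462)*362 = (-84 - 462)*362 = -546*362 = -197652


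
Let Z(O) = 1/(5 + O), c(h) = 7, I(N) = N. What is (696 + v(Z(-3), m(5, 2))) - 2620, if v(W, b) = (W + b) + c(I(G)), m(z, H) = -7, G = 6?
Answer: -3847/2 ≈ -1923.5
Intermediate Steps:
v(W, b) = 7 + W + b (v(W, b) = (W + b) + 7 = 7 + W + b)
(696 + v(Z(-3), m(5, 2))) - 2620 = (696 + (7 + 1/(5 - 3) - 7)) - 2620 = (696 + (7 + 1/2 - 7)) - 2620 = (696 + (7 + ½ - 7)) - 2620 = (696 + ½) - 2620 = 1393/2 - 2620 = -3847/2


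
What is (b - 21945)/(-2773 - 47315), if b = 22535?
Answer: -295/25044 ≈ -0.011779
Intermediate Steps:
(b - 21945)/(-2773 - 47315) = (22535 - 21945)/(-2773 - 47315) = 590/(-50088) = 590*(-1/50088) = -295/25044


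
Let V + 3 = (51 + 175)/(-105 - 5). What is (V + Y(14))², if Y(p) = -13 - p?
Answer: 3108169/3025 ≈ 1027.5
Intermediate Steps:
V = -278/55 (V = -3 + (51 + 175)/(-105 - 5) = -3 + 226/(-110) = -3 + 226*(-1/110) = -3 - 113/55 = -278/55 ≈ -5.0545)
(V + Y(14))² = (-278/55 + (-13 - 1*14))² = (-278/55 + (-13 - 14))² = (-278/55 - 27)² = (-1763/55)² = 3108169/3025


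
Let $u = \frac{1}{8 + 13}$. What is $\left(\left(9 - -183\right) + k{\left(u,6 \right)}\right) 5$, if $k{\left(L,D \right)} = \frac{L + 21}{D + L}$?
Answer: $\frac{124130}{127} \approx 977.4$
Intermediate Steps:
$u = \frac{1}{21} \approx 0.047619$
$k{\left(L,D \right)} = \frac{21 + L}{D + L}$
$\left(\left(9 - -183\right) + k{\left(u,6 \right)}\right) 5 = \left(\left(9 - -183\right) + \frac{21 + \frac{1}{21}}{6 + \frac{1}{21}}\right) 5 = \left(\left(9 + 183\right) + \frac{1}{\frac{127}{21}} \cdot \frac{442}{21}\right) 5 = \left(192 + \frac{21}{127} \cdot \frac{442}{21}\right) 5 = \left(192 + \frac{442}{127}\right) 5 = \frac{24826}{127} \cdot 5 = \frac{124130}{127}$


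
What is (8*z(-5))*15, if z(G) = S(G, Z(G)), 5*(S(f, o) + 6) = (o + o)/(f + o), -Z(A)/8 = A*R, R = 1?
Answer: -4656/7 ≈ -665.14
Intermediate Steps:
Z(A) = -8*A
S(f, o) = -6 + 2*o/(5*(f + o)) (S(f, o) = -6 + ((o + o)/(f + o))/5 = -6 + ((2*o)/(f + o))/5 = -6 + (2*o/(f + o))/5 = -6 + 2*o/(5*(f + o)))
z(G) = -194/35 (z(G) = (-6*G - (-224)*G/5)/(G - 8*G) = (-6*G + 224*G/5)/((-7*G)) = (-1/(7*G))*(194*G/5) = -194/35)
(8*z(-5))*15 = (8*(-194/35))*15 = -1552/35*15 = -4656/7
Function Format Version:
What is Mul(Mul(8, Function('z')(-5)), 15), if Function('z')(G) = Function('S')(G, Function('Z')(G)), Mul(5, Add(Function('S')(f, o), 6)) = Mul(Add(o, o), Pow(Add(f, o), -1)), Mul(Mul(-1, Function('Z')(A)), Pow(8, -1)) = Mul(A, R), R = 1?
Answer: Rational(-4656, 7) ≈ -665.14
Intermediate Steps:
Function('Z')(A) = Mul(-8, A) (Function('Z')(A) = Mul(-8, Mul(A, 1)) = Mul(-8, A))
Function('S')(f, o) = Add(-6, Mul(Rational(2, 5), o, Pow(Add(f, o), -1))) (Function('S')(f, o) = Add(-6, Mul(Rational(1, 5), Mul(Add(o, o), Pow(Add(f, o), -1)))) = Add(-6, Mul(Rational(1, 5), Mul(Mul(2, o), Pow(Add(f, o), -1)))) = Add(-6, Mul(Rational(1, 5), Mul(2, o, Pow(Add(f, o), -1)))) = Add(-6, Mul(Rational(2, 5), o, Pow(Add(f, o), -1))))
Function('z')(G) = Rational(-194, 35) (Function('z')(G) = Mul(Pow(Add(G, Mul(-8, G)), -1), Add(Mul(-6, G), Mul(Rational(-28, 5), Mul(-8, G)))) = Mul(Pow(Mul(-7, G), -1), Add(Mul(-6, G), Mul(Rational(224, 5), G))) = Mul(Mul(Rational(-1, 7), Pow(G, -1)), Mul(Rational(194, 5), G)) = Rational(-194, 35))
Mul(Mul(8, Function('z')(-5)), 15) = Mul(Mul(8, Rational(-194, 35)), 15) = Mul(Rational(-1552, 35), 15) = Rational(-4656, 7)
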